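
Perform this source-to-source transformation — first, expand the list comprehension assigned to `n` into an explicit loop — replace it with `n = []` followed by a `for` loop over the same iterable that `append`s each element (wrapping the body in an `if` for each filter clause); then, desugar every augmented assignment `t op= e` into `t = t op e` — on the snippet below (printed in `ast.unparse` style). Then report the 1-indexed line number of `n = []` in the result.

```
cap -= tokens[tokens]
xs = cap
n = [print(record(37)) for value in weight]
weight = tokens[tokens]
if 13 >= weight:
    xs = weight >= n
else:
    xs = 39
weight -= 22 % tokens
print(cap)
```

Transformed code:
cap = cap - tokens[tokens]
xs = cap
n = []
for value in weight:
    n.append(print(record(37)))
weight = tokens[tokens]
if 13 >= weight:
    xs = weight >= n
else:
    xs = 39
weight = weight - 22 % tokens
print(cap)

3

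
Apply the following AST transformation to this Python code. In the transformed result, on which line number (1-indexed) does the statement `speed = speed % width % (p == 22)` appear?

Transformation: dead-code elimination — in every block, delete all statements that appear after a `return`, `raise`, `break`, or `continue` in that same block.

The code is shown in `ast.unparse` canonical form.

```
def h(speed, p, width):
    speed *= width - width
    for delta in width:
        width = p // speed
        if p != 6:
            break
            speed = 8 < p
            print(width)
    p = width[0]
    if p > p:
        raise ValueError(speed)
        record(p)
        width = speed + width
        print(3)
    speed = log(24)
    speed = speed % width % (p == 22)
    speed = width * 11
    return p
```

11

Transformed code:
def h(speed, p, width):
    speed *= width - width
    for delta in width:
        width = p // speed
        if p != 6:
            break
    p = width[0]
    if p > p:
        raise ValueError(speed)
    speed = log(24)
    speed = speed % width % (p == 22)
    speed = width * 11
    return p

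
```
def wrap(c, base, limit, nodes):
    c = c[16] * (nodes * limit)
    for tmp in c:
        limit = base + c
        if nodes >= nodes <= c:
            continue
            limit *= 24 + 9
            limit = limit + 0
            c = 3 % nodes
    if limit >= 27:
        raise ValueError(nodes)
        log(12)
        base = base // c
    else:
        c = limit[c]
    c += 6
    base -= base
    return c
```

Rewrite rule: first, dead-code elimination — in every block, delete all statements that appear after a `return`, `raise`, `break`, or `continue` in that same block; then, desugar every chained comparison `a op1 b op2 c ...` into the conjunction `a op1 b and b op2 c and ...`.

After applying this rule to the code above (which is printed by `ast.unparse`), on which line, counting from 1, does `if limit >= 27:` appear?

Transformed code:
def wrap(c, base, limit, nodes):
    c = c[16] * (nodes * limit)
    for tmp in c:
        limit = base + c
        if nodes >= nodes and nodes <= c:
            continue
    if limit >= 27:
        raise ValueError(nodes)
    else:
        c = limit[c]
    c += 6
    base -= base
    return c

7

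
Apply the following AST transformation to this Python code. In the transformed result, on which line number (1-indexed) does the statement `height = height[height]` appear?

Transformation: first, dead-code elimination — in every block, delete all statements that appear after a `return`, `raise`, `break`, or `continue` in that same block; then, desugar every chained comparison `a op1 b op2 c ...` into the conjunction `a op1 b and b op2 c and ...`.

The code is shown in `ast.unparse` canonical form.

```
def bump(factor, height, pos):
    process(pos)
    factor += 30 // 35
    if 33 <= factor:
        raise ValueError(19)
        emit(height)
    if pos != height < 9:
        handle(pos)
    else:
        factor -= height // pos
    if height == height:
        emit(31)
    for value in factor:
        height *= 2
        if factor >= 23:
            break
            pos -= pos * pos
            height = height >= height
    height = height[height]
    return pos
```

16

Transformed code:
def bump(factor, height, pos):
    process(pos)
    factor += 30 // 35
    if 33 <= factor:
        raise ValueError(19)
    if pos != height and height < 9:
        handle(pos)
    else:
        factor -= height // pos
    if height == height:
        emit(31)
    for value in factor:
        height *= 2
        if factor >= 23:
            break
    height = height[height]
    return pos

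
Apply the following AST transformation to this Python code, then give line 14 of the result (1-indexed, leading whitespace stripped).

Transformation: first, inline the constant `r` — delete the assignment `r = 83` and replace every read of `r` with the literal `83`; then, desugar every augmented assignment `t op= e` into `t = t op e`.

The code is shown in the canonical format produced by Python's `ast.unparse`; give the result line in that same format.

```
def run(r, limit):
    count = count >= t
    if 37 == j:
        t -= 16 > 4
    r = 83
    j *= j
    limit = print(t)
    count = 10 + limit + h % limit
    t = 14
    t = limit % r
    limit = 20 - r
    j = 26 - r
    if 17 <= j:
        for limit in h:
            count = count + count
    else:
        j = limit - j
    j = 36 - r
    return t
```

count = count + count

Transformed code:
def run(r, limit):
    count = count >= t
    if 37 == j:
        t = t - (16 > 4)
    j = j * j
    limit = print(t)
    count = 10 + limit + h % limit
    t = 14
    t = limit % 83
    limit = 20 - 83
    j = 26 - 83
    if 17 <= j:
        for limit in h:
            count = count + count
    else:
        j = limit - j
    j = 36 - 83
    return t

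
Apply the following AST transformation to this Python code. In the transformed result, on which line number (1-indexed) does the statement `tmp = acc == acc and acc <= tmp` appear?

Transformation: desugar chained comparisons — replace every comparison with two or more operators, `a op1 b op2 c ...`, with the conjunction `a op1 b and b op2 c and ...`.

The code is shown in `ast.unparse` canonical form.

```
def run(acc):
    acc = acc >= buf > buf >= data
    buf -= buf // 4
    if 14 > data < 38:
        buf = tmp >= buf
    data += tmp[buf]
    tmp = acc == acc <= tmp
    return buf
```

Transformed code:
def run(acc):
    acc = acc >= buf and buf > buf and (buf >= data)
    buf -= buf // 4
    if 14 > data and data < 38:
        buf = tmp >= buf
    data += tmp[buf]
    tmp = acc == acc and acc <= tmp
    return buf

7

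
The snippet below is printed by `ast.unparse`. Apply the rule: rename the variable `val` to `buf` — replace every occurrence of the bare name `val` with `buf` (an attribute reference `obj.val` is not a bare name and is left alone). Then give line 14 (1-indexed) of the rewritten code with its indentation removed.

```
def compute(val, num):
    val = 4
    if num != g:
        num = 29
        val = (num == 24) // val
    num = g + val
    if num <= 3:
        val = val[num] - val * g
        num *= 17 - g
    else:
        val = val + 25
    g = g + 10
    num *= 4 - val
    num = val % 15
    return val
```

num = buf % 15

Transformed code:
def compute(buf, num):
    buf = 4
    if num != g:
        num = 29
        buf = (num == 24) // buf
    num = g + buf
    if num <= 3:
        buf = buf[num] - buf * g
        num *= 17 - g
    else:
        buf = buf + 25
    g = g + 10
    num *= 4 - buf
    num = buf % 15
    return buf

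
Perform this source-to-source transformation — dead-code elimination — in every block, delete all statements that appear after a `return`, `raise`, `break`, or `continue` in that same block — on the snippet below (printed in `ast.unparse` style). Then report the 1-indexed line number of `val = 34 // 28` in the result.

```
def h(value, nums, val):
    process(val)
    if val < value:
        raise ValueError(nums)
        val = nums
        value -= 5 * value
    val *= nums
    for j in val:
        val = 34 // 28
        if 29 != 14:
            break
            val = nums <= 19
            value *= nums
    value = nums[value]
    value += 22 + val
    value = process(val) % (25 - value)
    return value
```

7

Transformed code:
def h(value, nums, val):
    process(val)
    if val < value:
        raise ValueError(nums)
    val *= nums
    for j in val:
        val = 34 // 28
        if 29 != 14:
            break
    value = nums[value]
    value += 22 + val
    value = process(val) % (25 - value)
    return value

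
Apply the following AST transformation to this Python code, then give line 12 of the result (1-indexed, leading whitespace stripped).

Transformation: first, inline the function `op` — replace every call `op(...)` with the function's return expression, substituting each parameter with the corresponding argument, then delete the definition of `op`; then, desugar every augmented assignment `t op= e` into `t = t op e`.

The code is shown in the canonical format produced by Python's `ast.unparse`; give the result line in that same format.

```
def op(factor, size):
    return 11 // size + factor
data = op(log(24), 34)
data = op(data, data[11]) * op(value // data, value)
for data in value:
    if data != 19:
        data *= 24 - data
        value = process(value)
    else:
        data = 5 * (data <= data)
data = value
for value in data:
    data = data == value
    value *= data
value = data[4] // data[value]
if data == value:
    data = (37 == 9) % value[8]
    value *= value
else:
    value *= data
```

value = value * data

Transformed code:
data = 11 // 34 + log(24)
data = (11 // data[11] + data) * (11 // value + value // data)
for data in value:
    if data != 19:
        data = data * (24 - data)
        value = process(value)
    else:
        data = 5 * (data <= data)
data = value
for value in data:
    data = data == value
    value = value * data
value = data[4] // data[value]
if data == value:
    data = (37 == 9) % value[8]
    value = value * value
else:
    value = value * data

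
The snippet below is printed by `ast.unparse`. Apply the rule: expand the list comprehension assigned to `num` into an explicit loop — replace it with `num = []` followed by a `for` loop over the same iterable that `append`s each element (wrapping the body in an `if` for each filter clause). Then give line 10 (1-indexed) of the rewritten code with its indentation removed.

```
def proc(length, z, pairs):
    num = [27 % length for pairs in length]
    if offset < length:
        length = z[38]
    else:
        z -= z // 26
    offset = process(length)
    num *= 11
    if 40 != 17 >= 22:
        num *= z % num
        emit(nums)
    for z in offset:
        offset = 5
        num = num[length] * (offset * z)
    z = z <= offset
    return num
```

num *= 11

Transformed code:
def proc(length, z, pairs):
    num = []
    for pairs in length:
        num.append(27 % length)
    if offset < length:
        length = z[38]
    else:
        z -= z // 26
    offset = process(length)
    num *= 11
    if 40 != 17 >= 22:
        num *= z % num
        emit(nums)
    for z in offset:
        offset = 5
        num = num[length] * (offset * z)
    z = z <= offset
    return num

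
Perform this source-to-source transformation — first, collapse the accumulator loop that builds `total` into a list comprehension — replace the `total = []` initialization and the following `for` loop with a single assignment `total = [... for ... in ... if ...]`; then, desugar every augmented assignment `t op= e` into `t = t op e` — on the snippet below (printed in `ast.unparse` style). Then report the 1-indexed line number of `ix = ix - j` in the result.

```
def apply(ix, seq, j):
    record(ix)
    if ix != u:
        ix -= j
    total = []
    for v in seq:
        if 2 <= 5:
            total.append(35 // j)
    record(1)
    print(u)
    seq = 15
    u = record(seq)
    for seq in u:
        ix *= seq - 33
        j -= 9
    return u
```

4

Transformed code:
def apply(ix, seq, j):
    record(ix)
    if ix != u:
        ix = ix - j
    total = [35 // j for v in seq if 2 <= 5]
    record(1)
    print(u)
    seq = 15
    u = record(seq)
    for seq in u:
        ix = ix * (seq - 33)
        j = j - 9
    return u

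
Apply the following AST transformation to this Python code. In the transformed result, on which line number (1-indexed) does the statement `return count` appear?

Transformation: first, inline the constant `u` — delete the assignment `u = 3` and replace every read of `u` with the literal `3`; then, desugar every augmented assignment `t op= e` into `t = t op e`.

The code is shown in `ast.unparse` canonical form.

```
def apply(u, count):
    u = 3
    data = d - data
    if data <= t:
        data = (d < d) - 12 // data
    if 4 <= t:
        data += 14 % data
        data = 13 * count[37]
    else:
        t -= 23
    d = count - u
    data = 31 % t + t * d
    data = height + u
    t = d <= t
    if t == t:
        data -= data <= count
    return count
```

16

Transformed code:
def apply(u, count):
    data = d - data
    if data <= t:
        data = (d < d) - 12 // data
    if 4 <= t:
        data = data + 14 % data
        data = 13 * count[37]
    else:
        t = t - 23
    d = count - 3
    data = 31 % t + t * d
    data = height + 3
    t = d <= t
    if t == t:
        data = data - (data <= count)
    return count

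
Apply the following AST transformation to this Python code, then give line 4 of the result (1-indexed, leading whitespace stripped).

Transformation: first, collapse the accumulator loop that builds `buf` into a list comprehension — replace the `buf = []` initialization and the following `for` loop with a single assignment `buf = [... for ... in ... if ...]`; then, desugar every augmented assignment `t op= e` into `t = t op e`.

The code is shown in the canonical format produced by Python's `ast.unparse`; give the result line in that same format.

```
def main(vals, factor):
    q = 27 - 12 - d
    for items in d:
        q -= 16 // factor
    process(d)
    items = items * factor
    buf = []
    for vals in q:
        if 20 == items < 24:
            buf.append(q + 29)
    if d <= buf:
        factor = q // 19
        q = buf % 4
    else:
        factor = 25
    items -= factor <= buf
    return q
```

Transformed code:
def main(vals, factor):
    q = 27 - 12 - d
    for items in d:
        q = q - 16 // factor
    process(d)
    items = items * factor
    buf = [q + 29 for vals in q if 20 == items < 24]
    if d <= buf:
        factor = q // 19
        q = buf % 4
    else:
        factor = 25
    items = items - (factor <= buf)
    return q

q = q - 16 // factor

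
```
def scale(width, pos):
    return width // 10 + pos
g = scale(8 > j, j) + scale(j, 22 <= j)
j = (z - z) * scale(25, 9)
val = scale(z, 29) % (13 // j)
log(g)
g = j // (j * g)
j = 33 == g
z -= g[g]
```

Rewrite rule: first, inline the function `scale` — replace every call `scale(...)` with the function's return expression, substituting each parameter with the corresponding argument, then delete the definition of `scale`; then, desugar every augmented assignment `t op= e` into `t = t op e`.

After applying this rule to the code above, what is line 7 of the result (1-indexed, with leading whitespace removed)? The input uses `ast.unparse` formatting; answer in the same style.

Transformed code:
g = (8 > j) // 10 + j + (j // 10 + (22 <= j))
j = (z - z) * (25 // 10 + 9)
val = (z // 10 + 29) % (13 // j)
log(g)
g = j // (j * g)
j = 33 == g
z = z - g[g]

z = z - g[g]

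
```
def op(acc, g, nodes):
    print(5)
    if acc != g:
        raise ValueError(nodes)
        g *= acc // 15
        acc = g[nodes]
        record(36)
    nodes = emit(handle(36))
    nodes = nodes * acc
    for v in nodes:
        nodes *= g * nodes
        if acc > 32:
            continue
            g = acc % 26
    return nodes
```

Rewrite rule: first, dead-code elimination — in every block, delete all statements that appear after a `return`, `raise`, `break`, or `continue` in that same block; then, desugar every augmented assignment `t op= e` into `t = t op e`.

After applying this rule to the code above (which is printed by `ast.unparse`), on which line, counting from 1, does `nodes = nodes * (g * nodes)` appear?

8

Transformed code:
def op(acc, g, nodes):
    print(5)
    if acc != g:
        raise ValueError(nodes)
    nodes = emit(handle(36))
    nodes = nodes * acc
    for v in nodes:
        nodes = nodes * (g * nodes)
        if acc > 32:
            continue
    return nodes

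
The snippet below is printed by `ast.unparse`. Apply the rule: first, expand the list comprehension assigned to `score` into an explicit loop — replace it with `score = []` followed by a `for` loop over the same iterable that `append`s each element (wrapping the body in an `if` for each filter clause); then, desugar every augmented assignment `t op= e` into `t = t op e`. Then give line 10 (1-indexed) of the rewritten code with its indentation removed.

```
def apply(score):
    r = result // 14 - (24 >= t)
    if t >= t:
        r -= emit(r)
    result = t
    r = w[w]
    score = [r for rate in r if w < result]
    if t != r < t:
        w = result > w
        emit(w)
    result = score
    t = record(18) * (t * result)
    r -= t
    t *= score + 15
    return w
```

Transformed code:
def apply(score):
    r = result // 14 - (24 >= t)
    if t >= t:
        r = r - emit(r)
    result = t
    r = w[w]
    score = []
    for rate in r:
        if w < result:
            score.append(r)
    if t != r < t:
        w = result > w
        emit(w)
    result = score
    t = record(18) * (t * result)
    r = r - t
    t = t * (score + 15)
    return w

score.append(r)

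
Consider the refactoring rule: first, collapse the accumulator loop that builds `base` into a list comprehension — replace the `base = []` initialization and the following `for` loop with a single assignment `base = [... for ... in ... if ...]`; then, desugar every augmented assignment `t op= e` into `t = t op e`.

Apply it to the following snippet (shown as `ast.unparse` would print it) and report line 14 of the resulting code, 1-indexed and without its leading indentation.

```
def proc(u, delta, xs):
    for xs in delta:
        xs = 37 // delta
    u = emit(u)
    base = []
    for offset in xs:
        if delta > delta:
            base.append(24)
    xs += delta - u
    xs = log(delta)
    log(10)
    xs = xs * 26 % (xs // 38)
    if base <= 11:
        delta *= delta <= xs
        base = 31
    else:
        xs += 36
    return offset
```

xs = xs + 36

Transformed code:
def proc(u, delta, xs):
    for xs in delta:
        xs = 37 // delta
    u = emit(u)
    base = [24 for offset in xs if delta > delta]
    xs = xs + (delta - u)
    xs = log(delta)
    log(10)
    xs = xs * 26 % (xs // 38)
    if base <= 11:
        delta = delta * (delta <= xs)
        base = 31
    else:
        xs = xs + 36
    return offset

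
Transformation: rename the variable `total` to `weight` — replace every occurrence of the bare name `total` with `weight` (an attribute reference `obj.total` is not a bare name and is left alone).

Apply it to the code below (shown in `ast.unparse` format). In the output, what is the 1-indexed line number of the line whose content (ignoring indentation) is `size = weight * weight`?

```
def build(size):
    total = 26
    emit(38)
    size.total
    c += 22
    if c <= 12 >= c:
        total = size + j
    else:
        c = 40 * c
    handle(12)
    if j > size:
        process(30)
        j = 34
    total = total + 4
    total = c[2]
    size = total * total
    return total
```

16

Transformed code:
def build(size):
    weight = 26
    emit(38)
    size.total
    c += 22
    if c <= 12 >= c:
        weight = size + j
    else:
        c = 40 * c
    handle(12)
    if j > size:
        process(30)
        j = 34
    weight = weight + 4
    weight = c[2]
    size = weight * weight
    return weight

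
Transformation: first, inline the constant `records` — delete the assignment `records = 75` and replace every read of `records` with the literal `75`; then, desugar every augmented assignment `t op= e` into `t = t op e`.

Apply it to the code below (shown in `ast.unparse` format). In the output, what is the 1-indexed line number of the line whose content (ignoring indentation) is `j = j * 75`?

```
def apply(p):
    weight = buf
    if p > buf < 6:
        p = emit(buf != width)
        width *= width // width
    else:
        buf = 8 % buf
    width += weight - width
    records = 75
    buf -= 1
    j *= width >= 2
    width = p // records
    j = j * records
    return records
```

Transformed code:
def apply(p):
    weight = buf
    if p > buf < 6:
        p = emit(buf != width)
        width = width * (width // width)
    else:
        buf = 8 % buf
    width = width + (weight - width)
    buf = buf - 1
    j = j * (width >= 2)
    width = p // 75
    j = j * 75
    return 75

12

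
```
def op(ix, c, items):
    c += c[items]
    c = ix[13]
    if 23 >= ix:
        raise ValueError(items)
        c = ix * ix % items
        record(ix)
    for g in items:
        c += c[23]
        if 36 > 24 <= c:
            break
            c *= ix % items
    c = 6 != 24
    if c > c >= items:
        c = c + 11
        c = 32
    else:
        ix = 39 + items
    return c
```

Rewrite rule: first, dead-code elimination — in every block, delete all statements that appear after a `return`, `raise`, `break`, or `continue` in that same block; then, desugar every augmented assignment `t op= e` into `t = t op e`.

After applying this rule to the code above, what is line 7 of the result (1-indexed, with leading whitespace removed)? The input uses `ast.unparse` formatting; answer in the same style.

c = c + c[23]

Transformed code:
def op(ix, c, items):
    c = c + c[items]
    c = ix[13]
    if 23 >= ix:
        raise ValueError(items)
    for g in items:
        c = c + c[23]
        if 36 > 24 <= c:
            break
    c = 6 != 24
    if c > c >= items:
        c = c + 11
        c = 32
    else:
        ix = 39 + items
    return c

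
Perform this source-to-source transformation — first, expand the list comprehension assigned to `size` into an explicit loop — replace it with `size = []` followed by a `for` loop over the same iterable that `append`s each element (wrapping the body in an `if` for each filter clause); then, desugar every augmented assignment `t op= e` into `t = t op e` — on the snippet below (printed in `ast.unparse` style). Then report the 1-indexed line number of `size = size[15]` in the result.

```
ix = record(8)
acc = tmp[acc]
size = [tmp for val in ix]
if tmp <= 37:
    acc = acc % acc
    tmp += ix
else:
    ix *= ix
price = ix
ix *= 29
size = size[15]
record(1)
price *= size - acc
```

Transformed code:
ix = record(8)
acc = tmp[acc]
size = []
for val in ix:
    size.append(tmp)
if tmp <= 37:
    acc = acc % acc
    tmp = tmp + ix
else:
    ix = ix * ix
price = ix
ix = ix * 29
size = size[15]
record(1)
price = price * (size - acc)

13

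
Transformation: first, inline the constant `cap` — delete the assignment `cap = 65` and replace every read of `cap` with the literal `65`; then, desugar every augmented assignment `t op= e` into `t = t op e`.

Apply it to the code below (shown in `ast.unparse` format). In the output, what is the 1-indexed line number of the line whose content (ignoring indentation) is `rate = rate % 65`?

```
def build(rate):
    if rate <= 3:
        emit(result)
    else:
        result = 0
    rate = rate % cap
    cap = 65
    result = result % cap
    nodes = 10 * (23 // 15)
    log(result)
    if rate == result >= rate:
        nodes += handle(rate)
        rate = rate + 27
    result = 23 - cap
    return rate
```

6

Transformed code:
def build(rate):
    if rate <= 3:
        emit(result)
    else:
        result = 0
    rate = rate % 65
    result = result % 65
    nodes = 10 * (23 // 15)
    log(result)
    if rate == result >= rate:
        nodes = nodes + handle(rate)
        rate = rate + 27
    result = 23 - 65
    return rate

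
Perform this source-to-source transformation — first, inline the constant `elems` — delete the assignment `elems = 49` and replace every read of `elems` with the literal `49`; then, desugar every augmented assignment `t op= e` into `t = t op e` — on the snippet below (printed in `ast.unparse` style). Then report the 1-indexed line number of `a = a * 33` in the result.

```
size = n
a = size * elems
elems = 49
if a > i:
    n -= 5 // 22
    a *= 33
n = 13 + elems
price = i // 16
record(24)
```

5

Transformed code:
size = n
a = size * 49
if a > i:
    n = n - 5 // 22
    a = a * 33
n = 13 + 49
price = i // 16
record(24)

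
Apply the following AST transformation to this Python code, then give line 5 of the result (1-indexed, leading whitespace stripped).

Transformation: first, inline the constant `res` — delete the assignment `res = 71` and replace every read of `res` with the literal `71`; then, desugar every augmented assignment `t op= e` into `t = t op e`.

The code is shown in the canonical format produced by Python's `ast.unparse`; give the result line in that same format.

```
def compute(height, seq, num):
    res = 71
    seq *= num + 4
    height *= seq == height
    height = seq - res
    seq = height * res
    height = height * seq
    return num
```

Transformed code:
def compute(height, seq, num):
    seq = seq * (num + 4)
    height = height * (seq == height)
    height = seq - 71
    seq = height * 71
    height = height * seq
    return num

seq = height * 71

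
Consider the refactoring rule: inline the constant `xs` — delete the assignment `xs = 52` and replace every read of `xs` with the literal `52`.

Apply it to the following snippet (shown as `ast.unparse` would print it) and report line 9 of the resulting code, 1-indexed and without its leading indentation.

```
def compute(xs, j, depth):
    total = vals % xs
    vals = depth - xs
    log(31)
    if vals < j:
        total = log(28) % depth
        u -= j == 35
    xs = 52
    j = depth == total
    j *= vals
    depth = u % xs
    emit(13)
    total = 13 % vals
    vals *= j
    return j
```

Transformed code:
def compute(xs, j, depth):
    total = vals % 52
    vals = depth - 52
    log(31)
    if vals < j:
        total = log(28) % depth
        u -= j == 35
    j = depth == total
    j *= vals
    depth = u % 52
    emit(13)
    total = 13 % vals
    vals *= j
    return j

j *= vals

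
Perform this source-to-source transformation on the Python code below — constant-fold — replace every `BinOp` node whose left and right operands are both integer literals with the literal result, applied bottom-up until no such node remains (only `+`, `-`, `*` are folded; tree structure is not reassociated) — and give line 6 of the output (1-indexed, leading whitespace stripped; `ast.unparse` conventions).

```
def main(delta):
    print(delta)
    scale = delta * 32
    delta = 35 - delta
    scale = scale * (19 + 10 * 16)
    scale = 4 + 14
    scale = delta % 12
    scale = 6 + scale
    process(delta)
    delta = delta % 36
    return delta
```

scale = 18

Transformed code:
def main(delta):
    print(delta)
    scale = delta * 32
    delta = 35 - delta
    scale = scale * 179
    scale = 18
    scale = delta % 12
    scale = 6 + scale
    process(delta)
    delta = delta % 36
    return delta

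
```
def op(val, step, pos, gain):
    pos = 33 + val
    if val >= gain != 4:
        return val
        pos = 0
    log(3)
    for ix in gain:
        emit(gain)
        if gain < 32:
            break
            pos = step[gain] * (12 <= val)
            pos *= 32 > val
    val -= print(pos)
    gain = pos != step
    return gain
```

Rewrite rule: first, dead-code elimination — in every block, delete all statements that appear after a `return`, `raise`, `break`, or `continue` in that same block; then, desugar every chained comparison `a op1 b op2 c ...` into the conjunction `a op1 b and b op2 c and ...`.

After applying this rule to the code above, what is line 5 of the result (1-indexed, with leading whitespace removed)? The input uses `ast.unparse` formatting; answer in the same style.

Transformed code:
def op(val, step, pos, gain):
    pos = 33 + val
    if val >= gain and gain != 4:
        return val
    log(3)
    for ix in gain:
        emit(gain)
        if gain < 32:
            break
    val -= print(pos)
    gain = pos != step
    return gain

log(3)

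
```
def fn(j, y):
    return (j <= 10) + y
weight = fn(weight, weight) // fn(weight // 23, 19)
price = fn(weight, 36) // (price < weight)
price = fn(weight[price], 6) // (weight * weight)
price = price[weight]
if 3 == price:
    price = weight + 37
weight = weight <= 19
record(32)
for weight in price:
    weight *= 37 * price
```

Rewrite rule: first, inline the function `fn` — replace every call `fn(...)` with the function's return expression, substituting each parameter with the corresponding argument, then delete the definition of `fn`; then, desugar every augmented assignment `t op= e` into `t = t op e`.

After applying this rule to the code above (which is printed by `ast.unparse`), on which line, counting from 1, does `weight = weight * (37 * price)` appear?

10

Transformed code:
weight = ((weight <= 10) + weight) // ((weight // 23 <= 10) + 19)
price = ((weight <= 10) + 36) // (price < weight)
price = ((weight[price] <= 10) + 6) // (weight * weight)
price = price[weight]
if 3 == price:
    price = weight + 37
weight = weight <= 19
record(32)
for weight in price:
    weight = weight * (37 * price)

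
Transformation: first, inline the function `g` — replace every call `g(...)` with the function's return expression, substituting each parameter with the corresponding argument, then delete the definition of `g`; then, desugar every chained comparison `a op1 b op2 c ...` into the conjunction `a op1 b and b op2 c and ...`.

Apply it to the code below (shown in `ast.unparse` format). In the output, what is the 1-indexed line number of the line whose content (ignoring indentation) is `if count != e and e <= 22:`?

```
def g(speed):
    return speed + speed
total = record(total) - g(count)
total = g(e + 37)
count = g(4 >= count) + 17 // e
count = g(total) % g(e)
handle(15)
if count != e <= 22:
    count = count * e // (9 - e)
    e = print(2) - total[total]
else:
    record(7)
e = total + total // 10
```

Transformed code:
total = record(total) - (count + count)
total = e + 37 + (e + 37)
count = (4 >= count) + (4 >= count) + 17 // e
count = (total + total) % (e + e)
handle(15)
if count != e and e <= 22:
    count = count * e // (9 - e)
    e = print(2) - total[total]
else:
    record(7)
e = total + total // 10

6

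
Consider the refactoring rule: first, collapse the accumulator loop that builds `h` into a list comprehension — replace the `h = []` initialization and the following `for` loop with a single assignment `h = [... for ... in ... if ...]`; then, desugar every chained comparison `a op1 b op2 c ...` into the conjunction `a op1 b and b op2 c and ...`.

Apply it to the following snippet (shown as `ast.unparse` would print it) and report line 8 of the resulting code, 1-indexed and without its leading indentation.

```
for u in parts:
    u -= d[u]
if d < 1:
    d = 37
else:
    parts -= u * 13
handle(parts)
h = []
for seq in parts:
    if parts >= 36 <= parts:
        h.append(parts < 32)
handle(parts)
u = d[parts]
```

h = [parts < 32 for seq in parts if parts >= 36 and 36 <= parts]

Transformed code:
for u in parts:
    u -= d[u]
if d < 1:
    d = 37
else:
    parts -= u * 13
handle(parts)
h = [parts < 32 for seq in parts if parts >= 36 and 36 <= parts]
handle(parts)
u = d[parts]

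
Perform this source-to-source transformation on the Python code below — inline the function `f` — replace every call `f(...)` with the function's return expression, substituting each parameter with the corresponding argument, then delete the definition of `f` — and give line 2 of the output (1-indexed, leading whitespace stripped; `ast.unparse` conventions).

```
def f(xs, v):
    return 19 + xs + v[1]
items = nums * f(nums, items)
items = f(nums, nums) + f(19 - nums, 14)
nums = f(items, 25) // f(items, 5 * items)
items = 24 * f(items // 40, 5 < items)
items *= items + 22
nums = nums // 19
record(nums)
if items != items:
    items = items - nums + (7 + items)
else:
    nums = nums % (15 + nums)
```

Transformed code:
items = nums * (19 + nums + items[1])
items = 19 + nums + nums[1] + (19 + (19 - nums) + 14[1])
nums = (19 + items + 25[1]) // (19 + items + (5 * items)[1])
items = 24 * (19 + items // 40 + (5 < items)[1])
items *= items + 22
nums = nums // 19
record(nums)
if items != items:
    items = items - nums + (7 + items)
else:
    nums = nums % (15 + nums)

items = 19 + nums + nums[1] + (19 + (19 - nums) + 14[1])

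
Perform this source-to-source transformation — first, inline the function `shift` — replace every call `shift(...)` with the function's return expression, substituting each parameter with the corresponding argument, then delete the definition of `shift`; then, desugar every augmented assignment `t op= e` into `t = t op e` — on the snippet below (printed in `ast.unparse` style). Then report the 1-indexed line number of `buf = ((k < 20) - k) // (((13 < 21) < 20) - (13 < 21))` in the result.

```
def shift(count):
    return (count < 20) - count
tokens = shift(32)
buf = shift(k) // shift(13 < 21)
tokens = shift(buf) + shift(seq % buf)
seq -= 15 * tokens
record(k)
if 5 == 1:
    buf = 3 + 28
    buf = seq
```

2

Transformed code:
tokens = (32 < 20) - 32
buf = ((k < 20) - k) // (((13 < 21) < 20) - (13 < 21))
tokens = (buf < 20) - buf + ((seq % buf < 20) - seq % buf)
seq = seq - 15 * tokens
record(k)
if 5 == 1:
    buf = 3 + 28
    buf = seq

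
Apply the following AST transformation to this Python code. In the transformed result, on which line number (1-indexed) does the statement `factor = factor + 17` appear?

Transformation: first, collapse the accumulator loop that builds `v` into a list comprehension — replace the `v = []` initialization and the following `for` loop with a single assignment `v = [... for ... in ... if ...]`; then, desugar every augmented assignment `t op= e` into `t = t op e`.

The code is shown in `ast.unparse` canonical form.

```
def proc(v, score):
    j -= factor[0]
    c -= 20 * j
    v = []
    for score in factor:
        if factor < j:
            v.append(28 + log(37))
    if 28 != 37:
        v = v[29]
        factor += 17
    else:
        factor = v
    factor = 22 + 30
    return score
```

Transformed code:
def proc(v, score):
    j = j - factor[0]
    c = c - 20 * j
    v = [28 + log(37) for score in factor if factor < j]
    if 28 != 37:
        v = v[29]
        factor = factor + 17
    else:
        factor = v
    factor = 22 + 30
    return score

7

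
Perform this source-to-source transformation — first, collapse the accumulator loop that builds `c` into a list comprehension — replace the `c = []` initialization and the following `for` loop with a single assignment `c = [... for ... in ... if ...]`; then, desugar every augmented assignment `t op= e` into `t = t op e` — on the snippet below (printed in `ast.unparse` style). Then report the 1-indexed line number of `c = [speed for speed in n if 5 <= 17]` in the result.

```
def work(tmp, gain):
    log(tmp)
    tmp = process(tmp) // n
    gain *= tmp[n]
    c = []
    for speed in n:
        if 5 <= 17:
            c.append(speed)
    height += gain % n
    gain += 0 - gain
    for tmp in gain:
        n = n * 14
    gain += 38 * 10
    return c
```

5

Transformed code:
def work(tmp, gain):
    log(tmp)
    tmp = process(tmp) // n
    gain = gain * tmp[n]
    c = [speed for speed in n if 5 <= 17]
    height = height + gain % n
    gain = gain + (0 - gain)
    for tmp in gain:
        n = n * 14
    gain = gain + 38 * 10
    return c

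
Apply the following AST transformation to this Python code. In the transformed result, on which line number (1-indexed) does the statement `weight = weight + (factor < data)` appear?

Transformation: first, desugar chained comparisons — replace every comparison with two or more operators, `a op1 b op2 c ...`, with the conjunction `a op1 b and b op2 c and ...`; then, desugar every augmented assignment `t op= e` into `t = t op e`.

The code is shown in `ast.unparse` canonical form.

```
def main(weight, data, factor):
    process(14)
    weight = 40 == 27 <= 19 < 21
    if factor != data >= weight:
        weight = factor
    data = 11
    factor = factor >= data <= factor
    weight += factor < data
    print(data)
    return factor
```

Transformed code:
def main(weight, data, factor):
    process(14)
    weight = 40 == 27 and 27 <= 19 and (19 < 21)
    if factor != data and data >= weight:
        weight = factor
    data = 11
    factor = factor >= data and data <= factor
    weight = weight + (factor < data)
    print(data)
    return factor

8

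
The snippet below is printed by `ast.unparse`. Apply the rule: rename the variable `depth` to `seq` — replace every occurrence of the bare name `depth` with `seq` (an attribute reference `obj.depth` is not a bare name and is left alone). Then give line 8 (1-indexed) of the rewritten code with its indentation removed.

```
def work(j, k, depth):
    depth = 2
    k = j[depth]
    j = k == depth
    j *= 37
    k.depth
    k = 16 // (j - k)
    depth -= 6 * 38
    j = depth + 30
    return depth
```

seq -= 6 * 38

Transformed code:
def work(j, k, seq):
    seq = 2
    k = j[seq]
    j = k == seq
    j *= 37
    k.depth
    k = 16 // (j - k)
    seq -= 6 * 38
    j = seq + 30
    return seq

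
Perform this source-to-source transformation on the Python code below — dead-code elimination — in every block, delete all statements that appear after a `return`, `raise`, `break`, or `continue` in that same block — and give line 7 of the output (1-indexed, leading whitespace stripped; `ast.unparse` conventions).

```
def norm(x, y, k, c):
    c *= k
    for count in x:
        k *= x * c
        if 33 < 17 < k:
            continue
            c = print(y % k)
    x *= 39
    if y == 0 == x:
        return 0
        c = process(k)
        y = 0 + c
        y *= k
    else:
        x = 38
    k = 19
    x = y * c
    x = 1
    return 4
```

x *= 39

Transformed code:
def norm(x, y, k, c):
    c *= k
    for count in x:
        k *= x * c
        if 33 < 17 < k:
            continue
    x *= 39
    if y == 0 == x:
        return 0
    else:
        x = 38
    k = 19
    x = y * c
    x = 1
    return 4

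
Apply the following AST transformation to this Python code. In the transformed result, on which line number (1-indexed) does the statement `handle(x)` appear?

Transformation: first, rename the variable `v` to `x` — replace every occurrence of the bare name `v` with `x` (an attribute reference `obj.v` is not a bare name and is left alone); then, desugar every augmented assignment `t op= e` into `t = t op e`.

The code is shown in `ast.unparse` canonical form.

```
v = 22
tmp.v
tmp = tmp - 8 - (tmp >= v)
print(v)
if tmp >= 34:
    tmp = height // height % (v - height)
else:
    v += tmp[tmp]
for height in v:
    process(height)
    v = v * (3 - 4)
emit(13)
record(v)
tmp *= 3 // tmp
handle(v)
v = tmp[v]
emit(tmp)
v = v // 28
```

Transformed code:
x = 22
tmp.v
tmp = tmp - 8 - (tmp >= x)
print(x)
if tmp >= 34:
    tmp = height // height % (x - height)
else:
    x = x + tmp[tmp]
for height in x:
    process(height)
    x = x * (3 - 4)
emit(13)
record(x)
tmp = tmp * (3 // tmp)
handle(x)
x = tmp[x]
emit(tmp)
x = x // 28

15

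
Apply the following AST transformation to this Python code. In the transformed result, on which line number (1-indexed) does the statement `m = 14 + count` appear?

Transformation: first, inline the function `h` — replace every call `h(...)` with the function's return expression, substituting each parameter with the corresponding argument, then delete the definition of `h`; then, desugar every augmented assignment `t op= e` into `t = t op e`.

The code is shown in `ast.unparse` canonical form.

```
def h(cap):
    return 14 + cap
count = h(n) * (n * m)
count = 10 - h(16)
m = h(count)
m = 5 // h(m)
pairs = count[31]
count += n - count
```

Transformed code:
count = (14 + n) * (n * m)
count = 10 - (14 + 16)
m = 14 + count
m = 5 // (14 + m)
pairs = count[31]
count = count + (n - count)

3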